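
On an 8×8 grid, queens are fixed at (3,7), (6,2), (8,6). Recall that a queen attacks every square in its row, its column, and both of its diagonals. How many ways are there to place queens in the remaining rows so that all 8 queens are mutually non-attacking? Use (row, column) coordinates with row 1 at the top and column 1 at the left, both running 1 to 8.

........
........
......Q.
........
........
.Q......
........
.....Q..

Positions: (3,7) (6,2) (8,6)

2

Branch on row 1: col 1 → 0; col 3 → 2; col 4 → 0; col 8 → 0.
Sum: 0 + 2 + 0 + 0 = 2.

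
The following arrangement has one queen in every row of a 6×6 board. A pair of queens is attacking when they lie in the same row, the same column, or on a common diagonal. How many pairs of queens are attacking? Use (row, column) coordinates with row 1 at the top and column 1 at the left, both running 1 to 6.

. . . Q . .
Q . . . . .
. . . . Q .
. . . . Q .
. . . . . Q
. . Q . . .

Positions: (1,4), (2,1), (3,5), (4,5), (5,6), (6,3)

3

Same column: (3,5)–(4,5) (column 5).
Same diagonal: (4,5)–(5,6) (|4−5| = |5−6| = 1); (4,5)–(6,3) (|4−6| = |5−3| = 2).
Total attacking pairs: 3.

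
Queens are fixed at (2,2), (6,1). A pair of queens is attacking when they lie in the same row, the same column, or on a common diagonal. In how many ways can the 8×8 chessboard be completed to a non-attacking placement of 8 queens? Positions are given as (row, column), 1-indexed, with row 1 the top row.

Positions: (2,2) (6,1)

Branch on row 1: col 4 → 2; col 5 → 0; col 7 → 0; col 8 → 0.
Sum: 2 + 0 + 0 + 0 = 2.

2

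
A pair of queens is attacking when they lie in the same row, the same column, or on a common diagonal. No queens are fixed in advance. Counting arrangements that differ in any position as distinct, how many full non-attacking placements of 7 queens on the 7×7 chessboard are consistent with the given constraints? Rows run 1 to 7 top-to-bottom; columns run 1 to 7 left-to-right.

40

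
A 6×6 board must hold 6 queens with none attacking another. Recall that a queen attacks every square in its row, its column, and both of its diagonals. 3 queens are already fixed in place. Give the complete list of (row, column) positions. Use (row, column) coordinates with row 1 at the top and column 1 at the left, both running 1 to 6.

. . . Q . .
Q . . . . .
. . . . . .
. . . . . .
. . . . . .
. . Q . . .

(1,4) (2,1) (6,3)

(1,4) (2,1) (3,5) (4,2) (5,6) (6,3)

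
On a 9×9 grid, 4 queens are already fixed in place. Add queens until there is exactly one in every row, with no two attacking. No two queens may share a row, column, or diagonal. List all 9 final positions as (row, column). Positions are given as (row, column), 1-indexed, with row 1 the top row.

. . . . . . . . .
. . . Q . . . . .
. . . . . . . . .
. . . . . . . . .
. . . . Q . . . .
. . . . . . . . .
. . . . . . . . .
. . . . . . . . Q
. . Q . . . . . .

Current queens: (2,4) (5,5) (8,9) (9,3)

(1,8) (2,4) (3,1) (4,7) (5,5) (6,2) (7,6) (8,9) (9,3)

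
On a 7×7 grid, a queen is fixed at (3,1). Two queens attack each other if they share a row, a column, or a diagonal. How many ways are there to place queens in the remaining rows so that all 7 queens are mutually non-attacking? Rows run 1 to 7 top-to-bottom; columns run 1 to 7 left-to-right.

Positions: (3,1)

Branch on row 1: col 2 → 2; col 4 → 1; col 5 → 1; col 6 → 1; col 7 → 1.
Sum: 2 + 1 + 1 + 1 + 1 = 6.

6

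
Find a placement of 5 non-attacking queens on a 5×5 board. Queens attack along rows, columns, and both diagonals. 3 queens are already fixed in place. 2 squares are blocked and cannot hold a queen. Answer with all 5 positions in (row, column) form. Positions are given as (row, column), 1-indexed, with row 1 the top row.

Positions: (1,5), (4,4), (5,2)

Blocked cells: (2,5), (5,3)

Row 2: attacked by (1,5)→{4,5}; (4,4)→{2,4}; (5,2)→{2,5}. Blocked: 5. Safe: 1, 3. Place at column 3.
Row 3: attacked by (1,5)→{3,5}; (2,3)→{2,3,4}; (4,4)→{3,4,5}; (5,2)→{2,4}. Safe: 1. Place at column 1.
Columns [5, 3, 1, 4, 2], r−c [-4, -1, 2, 0, 3], r+c [6, 5, 4, 8, 7] are all distinct, so no two queens attack.

(1,5) (2,3) (3,1) (4,4) (5,2)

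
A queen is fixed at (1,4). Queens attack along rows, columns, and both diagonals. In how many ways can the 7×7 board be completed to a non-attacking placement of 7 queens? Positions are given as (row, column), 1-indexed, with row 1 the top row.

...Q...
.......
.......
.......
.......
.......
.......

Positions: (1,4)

Branch on row 2: col 1 → 2; col 2 → 1; col 6 → 1; col 7 → 2.
Sum: 2 + 1 + 1 + 2 = 6.

6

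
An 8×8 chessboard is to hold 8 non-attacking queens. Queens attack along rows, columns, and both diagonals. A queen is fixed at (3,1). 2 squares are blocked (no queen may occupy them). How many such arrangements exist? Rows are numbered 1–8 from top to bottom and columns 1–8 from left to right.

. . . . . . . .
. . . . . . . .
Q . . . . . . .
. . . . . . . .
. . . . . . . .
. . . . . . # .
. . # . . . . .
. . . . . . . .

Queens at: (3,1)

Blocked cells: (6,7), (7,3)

Branch on row 1: col 2 → 0; col 4 → 3; col 5 → 4; col 6 → 4; col 7 → 1; col 8 → 2.
Sum: 0 + 3 + 4 + 4 + 1 + 2 = 14.

14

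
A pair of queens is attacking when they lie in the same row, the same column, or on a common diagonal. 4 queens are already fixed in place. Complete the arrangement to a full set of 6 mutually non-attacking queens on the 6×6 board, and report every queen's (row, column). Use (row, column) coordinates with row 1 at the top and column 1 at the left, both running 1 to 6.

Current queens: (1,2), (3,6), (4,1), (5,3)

(1,2) (2,4) (3,6) (4,1) (5,3) (6,5)

Row 2: attacked by (1,2)→{1,2,3}; (3,6)→{5,6}; (4,1)→{1,3}; (5,3)→{3,6}. Safe: 4. Place at column 4.
Row 6: attacked by (1,2)→{2}; (2,4)→{4}; (3,6)→{3,6}; (4,1)→{1,3}; (5,3)→{2,3,4}. Safe: 5. Place at column 5.
Columns [2, 4, 6, 1, 3, 5], r−c [-1, -2, -3, 3, 2, 1], r+c [3, 6, 9, 5, 8, 11] are all distinct, so no two queens attack.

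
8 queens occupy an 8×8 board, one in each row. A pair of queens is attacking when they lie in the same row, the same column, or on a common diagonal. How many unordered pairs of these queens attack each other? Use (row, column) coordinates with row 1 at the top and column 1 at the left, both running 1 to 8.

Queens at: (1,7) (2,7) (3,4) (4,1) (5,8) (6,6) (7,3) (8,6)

2

Same column: (1,7)–(2,7) (column 7); (6,6)–(8,6) (column 6).
Total attacking pairs: 2.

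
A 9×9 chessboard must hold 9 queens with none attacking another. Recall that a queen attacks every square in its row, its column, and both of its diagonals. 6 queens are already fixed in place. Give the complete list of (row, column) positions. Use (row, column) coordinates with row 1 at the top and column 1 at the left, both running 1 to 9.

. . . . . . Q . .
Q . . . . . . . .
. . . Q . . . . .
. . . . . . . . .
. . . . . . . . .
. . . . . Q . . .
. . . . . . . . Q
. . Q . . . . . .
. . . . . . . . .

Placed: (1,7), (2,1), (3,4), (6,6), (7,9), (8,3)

(1,7) (2,1) (3,4) (4,2) (5,8) (6,6) (7,9) (8,3) (9,5)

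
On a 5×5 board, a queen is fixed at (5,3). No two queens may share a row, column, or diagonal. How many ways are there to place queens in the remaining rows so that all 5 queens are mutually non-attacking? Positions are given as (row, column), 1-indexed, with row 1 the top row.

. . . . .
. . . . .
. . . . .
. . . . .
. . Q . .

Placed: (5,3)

Branch on row 1: col 1 → 1; col 2 → 0; col 4 → 0; col 5 → 1.
Sum: 1 + 0 + 0 + 1 = 2.

2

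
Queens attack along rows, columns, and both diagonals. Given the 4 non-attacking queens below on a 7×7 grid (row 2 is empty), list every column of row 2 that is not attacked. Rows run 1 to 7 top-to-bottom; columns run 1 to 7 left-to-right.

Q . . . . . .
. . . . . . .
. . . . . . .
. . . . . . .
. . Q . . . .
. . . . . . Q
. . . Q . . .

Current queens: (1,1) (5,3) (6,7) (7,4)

(1,1) attacks row 2 at column 1 and diagonals 2.
(5,3) attacks row 2 at column 3 and diagonals 6.
(6,7) attacks row 2 at column 7 and diagonals 3.
(7,4) attacks row 2 at column 4.
Attacked columns: {1, 2, 3, 4, 6, 7}. Safe: {5}.

columns 5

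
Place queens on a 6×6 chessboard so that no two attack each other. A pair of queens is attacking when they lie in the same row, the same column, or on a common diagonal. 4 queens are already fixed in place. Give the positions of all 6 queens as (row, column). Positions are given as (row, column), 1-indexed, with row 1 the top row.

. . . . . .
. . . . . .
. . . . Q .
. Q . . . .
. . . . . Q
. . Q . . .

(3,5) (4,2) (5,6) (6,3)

Row 1: attacked by (3,5)→{3,5}; (4,2)→{2,5}; (5,6)→{2,6}; (6,3)→{3}. Safe: 1, 4. Place at column 4.
Row 2: attacked by (1,4)→{3,4,5}; (3,5)→{4,5,6}; (4,2)→{2,4}; (5,6)→{3,6}; (6,3)→{3}. Safe: 1. Place at column 1.
Columns [4, 1, 5, 2, 6, 3], r−c [-3, 1, -2, 2, -1, 3], r+c [5, 3, 8, 6, 11, 9] are all distinct, so no two queens attack.

(1,4) (2,1) (3,5) (4,2) (5,6) (6,3)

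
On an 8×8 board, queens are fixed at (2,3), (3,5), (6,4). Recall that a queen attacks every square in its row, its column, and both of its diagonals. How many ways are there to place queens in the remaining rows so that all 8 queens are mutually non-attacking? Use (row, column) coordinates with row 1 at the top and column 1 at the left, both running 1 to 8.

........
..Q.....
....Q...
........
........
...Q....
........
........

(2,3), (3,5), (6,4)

Branch on row 1: col 1 → 0; col 6 → 2; col 8 → 0.
Sum: 0 + 2 + 0 = 2.

2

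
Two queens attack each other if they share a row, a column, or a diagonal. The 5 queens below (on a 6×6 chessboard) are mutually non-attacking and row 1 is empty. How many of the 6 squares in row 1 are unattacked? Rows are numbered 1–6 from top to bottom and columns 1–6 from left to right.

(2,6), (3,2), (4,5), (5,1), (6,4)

(2,6) attacks row 1 at column 6 and diagonals 5.
(3,2) attacks row 1 at column 2 and diagonals 4.
(4,5) attacks row 1 at column 5 and diagonals 2.
(5,1) attacks row 1 at column 1 and diagonals 5.
(6,4) attacks row 1 at column 4.
Attacked columns: {1, 2, 4, 5, 6}. Safe: {3}.

1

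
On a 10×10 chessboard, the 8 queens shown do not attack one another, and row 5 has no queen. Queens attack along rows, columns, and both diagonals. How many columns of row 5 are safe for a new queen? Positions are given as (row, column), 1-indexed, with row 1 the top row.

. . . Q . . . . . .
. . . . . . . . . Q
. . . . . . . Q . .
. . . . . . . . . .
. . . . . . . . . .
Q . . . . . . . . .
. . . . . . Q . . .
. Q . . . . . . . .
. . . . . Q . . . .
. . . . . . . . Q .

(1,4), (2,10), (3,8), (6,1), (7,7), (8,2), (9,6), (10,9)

(1,4) attacks row 5 at column 4 and diagonals 8.
(2,10) attacks row 5 at column 10 and diagonals 7.
(3,8) attacks row 5 at column 8 and diagonals 6, 10.
(6,1) attacks row 5 at column 1 and diagonals 2.
(7,7) attacks row 5 at column 7 and diagonals 5, 9.
(8,2) attacks row 5 at column 2 and diagonals 5.
(9,6) attacks row 5 at column 6 and diagonals 2, 10.
(10,9) attacks row 5 at column 9 and diagonals 4.
Attacked columns: {1, 2, 4, 5, 6, 7, 8, 9, 10}. Safe: {3}.

1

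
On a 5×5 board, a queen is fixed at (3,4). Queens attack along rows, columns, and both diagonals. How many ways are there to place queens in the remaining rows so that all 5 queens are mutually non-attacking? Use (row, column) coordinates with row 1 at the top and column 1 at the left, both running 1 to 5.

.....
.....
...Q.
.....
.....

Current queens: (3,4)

2

Branch on row 1: col 1 → 0; col 3 → 1; col 5 → 1.
Sum: 0 + 1 + 1 = 2.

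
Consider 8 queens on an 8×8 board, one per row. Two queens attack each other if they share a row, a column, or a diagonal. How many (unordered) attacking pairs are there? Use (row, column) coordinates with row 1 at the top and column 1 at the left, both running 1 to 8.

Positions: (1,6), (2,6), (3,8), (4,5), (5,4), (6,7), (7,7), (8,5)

7

Same column: (1,6)–(2,6) (column 6); (4,5)–(8,5) (column 5); (6,7)–(7,7) (column 7).
Same diagonal: (1,6)–(3,8) (|1−3| = |6−8| = 2); (4,5)–(5,4) (|4−5| = |5−4| = 1); (4,5)–(6,7) (|4−6| = |5−7| = 2); (6,7)–(8,5) (|6−8| = |7−5| = 2).
Total attacking pairs: 7.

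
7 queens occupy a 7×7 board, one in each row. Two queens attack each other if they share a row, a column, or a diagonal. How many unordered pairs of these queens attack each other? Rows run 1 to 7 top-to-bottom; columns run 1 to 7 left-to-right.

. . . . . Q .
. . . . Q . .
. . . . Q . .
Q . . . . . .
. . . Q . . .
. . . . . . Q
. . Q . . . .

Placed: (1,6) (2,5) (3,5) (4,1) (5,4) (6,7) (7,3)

Same column: (2,5)–(3,5) (column 5).
Same diagonal: (1,6)–(2,5) (|1−2| = |6−5| = 1).
Total attacking pairs: 2.

2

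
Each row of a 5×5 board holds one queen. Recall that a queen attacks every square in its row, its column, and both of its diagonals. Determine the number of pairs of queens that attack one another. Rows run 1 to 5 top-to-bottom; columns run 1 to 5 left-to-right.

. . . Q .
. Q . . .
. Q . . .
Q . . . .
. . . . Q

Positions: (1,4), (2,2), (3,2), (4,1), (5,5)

Same column: (2,2)–(3,2) (column 2).
Same diagonal: (1,4)–(3,2) (|1−3| = |4−2| = 2); (1,4)–(4,1) (|1−4| = |4−1| = 3); (2,2)–(5,5) (|2−5| = |2−5| = 3); (3,2)–(4,1) (|3−4| = |2−1| = 1).
Total attacking pairs: 5.

5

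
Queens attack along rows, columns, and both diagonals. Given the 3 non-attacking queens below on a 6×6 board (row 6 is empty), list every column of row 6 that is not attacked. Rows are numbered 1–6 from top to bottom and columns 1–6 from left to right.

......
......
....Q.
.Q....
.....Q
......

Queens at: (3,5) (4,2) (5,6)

columns 1, 3

(3,5) attacks row 6 at column 5 and diagonals 2.
(4,2) attacks row 6 at column 2 and diagonals 4.
(5,6) attacks row 6 at column 6 and diagonals 5.
Attacked columns: {2, 4, 5, 6}. Safe: {1, 3}.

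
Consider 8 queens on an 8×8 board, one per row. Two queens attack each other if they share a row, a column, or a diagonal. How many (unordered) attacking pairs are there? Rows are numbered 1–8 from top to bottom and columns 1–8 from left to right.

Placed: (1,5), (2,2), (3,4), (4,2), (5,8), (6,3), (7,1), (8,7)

2

Same column: (2,2)–(4,2) (column 2).
Same diagonal: (1,5)–(4,2) (|1−4| = |5−2| = 3).
Total attacking pairs: 2.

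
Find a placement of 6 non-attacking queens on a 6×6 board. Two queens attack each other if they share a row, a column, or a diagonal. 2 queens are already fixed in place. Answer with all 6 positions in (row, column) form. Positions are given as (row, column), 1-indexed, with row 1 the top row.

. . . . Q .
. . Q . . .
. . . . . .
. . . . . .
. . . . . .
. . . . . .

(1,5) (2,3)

(1,5) (2,3) (3,1) (4,6) (5,4) (6,2)

Row 3: attacked by (1,5)→{3,5}; (2,3)→{2,3,4}. Safe: 1, 6. Place at column 1.
Row 4: attacked by (1,5)→{2,5}; (2,3)→{1,3,5}; (3,1)→{1,2}. Safe: 4, 6. Place at column 6.
Row 5: attacked by (1,5)→{1,5}; (2,3)→{3,6}; (3,1)→{1,3}; (4,6)→{5,6}. Safe: 2, 4. Place at column 4.
Row 6: attacked by (1,5)→{5}; (2,3)→{3}; (3,1)→{1,4}; (4,6)→{4,6}; (5,4)→{3,4,5}. Safe: 2. Place at column 2.
Columns [5, 3, 1, 6, 4, 2], r−c [-4, -1, 2, -2, 1, 4], r+c [6, 5, 4, 10, 9, 8] are all distinct, so no two queens attack.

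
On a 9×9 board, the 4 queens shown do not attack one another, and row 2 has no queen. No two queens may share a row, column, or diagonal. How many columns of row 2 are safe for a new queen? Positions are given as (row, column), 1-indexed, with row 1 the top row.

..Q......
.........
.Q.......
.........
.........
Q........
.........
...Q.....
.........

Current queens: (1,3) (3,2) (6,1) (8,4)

4

(1,3) attacks row 2 at column 3 and diagonals 2, 4.
(3,2) attacks row 2 at column 2 and diagonals 1, 3.
(6,1) attacks row 2 at column 1 and diagonals 5.
(8,4) attacks row 2 at column 4.
Attacked columns: {1, 2, 3, 4, 5}. Safe: {6, 7, 8, 9}.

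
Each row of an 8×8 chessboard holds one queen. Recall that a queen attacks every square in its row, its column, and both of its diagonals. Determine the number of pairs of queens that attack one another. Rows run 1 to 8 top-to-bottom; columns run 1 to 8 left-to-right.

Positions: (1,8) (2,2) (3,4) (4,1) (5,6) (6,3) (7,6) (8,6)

Same column: (5,6)–(7,6) (column 6); (5,6)–(8,6) (column 6); (7,6)–(8,6) (column 6).
Same diagonal: (1,8)–(6,3) (|1−6| = |8−3| = 5); (3,4)–(5,6) (|3−5| = |4−6| = 2); (4,1)–(6,3) (|4−6| = |1−3| = 2).
Total attacking pairs: 6.

6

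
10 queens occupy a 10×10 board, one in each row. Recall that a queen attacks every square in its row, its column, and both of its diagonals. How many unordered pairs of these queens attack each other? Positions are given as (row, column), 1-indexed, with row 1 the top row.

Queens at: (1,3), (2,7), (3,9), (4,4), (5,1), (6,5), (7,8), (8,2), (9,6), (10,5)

4

Same column: (6,5)–(10,5) (column 5).
Same diagonal: (7,8)–(9,6) (|7−9| = |8−6| = 2); (7,8)–(10,5) (|7−10| = |8−5| = 3); (9,6)–(10,5) (|9−10| = |6−5| = 1).
Total attacking pairs: 4.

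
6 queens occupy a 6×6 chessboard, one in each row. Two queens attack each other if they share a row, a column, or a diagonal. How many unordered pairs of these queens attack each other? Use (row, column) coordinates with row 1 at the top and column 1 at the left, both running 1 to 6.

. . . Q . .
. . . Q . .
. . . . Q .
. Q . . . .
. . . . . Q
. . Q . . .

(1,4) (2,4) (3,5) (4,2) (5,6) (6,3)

Same column: (1,4)–(2,4) (column 4).
Same diagonal: (2,4)–(3,5) (|2−3| = |4−5| = 1); (2,4)–(4,2) (|2−4| = |4−2| = 2).
Total attacking pairs: 3.

3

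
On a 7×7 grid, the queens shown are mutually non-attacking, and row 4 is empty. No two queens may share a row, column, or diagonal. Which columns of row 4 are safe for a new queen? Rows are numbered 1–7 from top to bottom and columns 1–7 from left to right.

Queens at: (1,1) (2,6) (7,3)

(1,1) attacks row 4 at column 1 and diagonals 4.
(2,6) attacks row 4 at column 6 and diagonals 4.
(7,3) attacks row 4 at column 3 and diagonals 6.
Attacked columns: {1, 3, 4, 6}. Safe: {2, 5, 7}.

columns 2, 5, 7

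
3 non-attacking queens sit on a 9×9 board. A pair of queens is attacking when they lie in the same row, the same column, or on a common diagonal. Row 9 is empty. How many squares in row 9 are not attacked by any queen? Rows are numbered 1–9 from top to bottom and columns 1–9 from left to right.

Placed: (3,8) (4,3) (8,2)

5

(3,8) attacks row 9 at column 8 and diagonals 2.
(4,3) attacks row 9 at column 3 and diagonals 8.
(8,2) attacks row 9 at column 2 and diagonals 1, 3.
Attacked columns: {1, 2, 3, 8}. Safe: {4, 5, 6, 7, 9}.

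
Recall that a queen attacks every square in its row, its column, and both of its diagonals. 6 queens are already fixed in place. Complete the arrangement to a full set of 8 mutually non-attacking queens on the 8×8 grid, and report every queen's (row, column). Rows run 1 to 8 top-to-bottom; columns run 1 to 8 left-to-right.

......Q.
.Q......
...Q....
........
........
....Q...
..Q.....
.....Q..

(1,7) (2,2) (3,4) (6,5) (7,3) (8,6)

(1,7) (2,2) (3,4) (4,1) (5,8) (6,5) (7,3) (8,6)

Row 4: attacked by (1,7)→{4,7}; (2,2)→{2,4}; (3,4)→{3,4,5}; (6,5)→{3,5,7}; (7,3)→{3,6}; (8,6)→{2,6}. Safe: 1, 8. Place at column 1.
Row 5: attacked by (1,7)→{3,7}; (2,2)→{2,5}; (3,4)→{2,4,6}; (4,1)→{1,2}; (6,5)→{4,5,6}; (7,3)→{1,3,5}; (8,6)→{3,6}. Safe: 8. Place at column 8.
Columns [7, 2, 4, 1, 8, 5, 3, 6], r−c [-6, 0, -1, 3, -3, 1, 4, 2], r+c [8, 4, 7, 5, 13, 11, 10, 14] are all distinct, so no two queens attack.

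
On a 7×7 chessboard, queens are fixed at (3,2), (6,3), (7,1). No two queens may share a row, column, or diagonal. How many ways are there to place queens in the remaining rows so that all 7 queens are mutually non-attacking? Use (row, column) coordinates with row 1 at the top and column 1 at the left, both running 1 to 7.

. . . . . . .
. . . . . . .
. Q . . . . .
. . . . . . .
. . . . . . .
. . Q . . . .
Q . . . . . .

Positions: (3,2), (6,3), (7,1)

1

Branch on row 1: col 5 → 0; col 6 → 1.
Sum: 0 + 1 = 1.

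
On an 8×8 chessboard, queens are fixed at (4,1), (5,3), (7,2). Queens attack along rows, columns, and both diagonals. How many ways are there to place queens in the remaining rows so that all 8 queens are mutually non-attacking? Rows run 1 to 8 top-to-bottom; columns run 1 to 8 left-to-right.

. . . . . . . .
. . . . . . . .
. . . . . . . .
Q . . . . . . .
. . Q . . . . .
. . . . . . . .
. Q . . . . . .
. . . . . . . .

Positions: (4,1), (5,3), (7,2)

2

Branch on row 1: col 5 → 1; col 6 → 1.
Sum: 1 + 1 = 2.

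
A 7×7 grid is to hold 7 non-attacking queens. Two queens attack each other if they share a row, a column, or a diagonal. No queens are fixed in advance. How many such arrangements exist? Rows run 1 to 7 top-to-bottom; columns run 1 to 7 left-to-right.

40

Branch on row 1: col 1 → 4; col 2 → 7; col 3 → 6; col 4 → 6; col 5 → 6; col 6 → 7; col 7 → 4.
Sum: 4 + 7 + 6 + 6 + 6 + 7 + 4 = 40.
(This is the classic 7-queens count.)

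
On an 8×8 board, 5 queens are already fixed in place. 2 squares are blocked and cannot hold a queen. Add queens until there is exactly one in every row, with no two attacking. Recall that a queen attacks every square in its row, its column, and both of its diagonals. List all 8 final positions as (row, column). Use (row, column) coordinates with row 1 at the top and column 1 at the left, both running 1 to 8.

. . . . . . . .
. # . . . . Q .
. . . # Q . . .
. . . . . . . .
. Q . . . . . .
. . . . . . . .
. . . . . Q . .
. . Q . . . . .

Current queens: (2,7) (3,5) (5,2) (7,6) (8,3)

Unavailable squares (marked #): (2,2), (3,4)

(1,1) (2,7) (3,5) (4,8) (5,2) (6,4) (7,6) (8,3)

Row 1: attacked by (2,7)→{6,7,8}; (3,5)→{3,5,7}; (5,2)→{2,6}; (7,6)→{6}; (8,3)→{3}. Safe: 1, 4. Place at column 1.
Row 4: attacked by (1,1)→{1,4}; (2,7)→{5,7}; (3,5)→{4,5,6}; (5,2)→{1,2,3}; (7,6)→{3,6}; (8,3)→{3,7}. Safe: 8. Place at column 8.
Row 6: attacked by (1,1)→{1,6}; (2,7)→{3,7}; (3,5)→{2,5,8}; (4,8)→{6,8}; (5,2)→{1,2,3}; (7,6)→{5,6,7}; (8,3)→{1,3,5}. Safe: 4. Place at column 4.
Columns [1, 7, 5, 8, 2, 4, 6, 3], r−c [0, -5, -2, -4, 3, 2, 1, 5], r+c [2, 9, 8, 12, 7, 10, 13, 11] are all distinct, so no two queens attack.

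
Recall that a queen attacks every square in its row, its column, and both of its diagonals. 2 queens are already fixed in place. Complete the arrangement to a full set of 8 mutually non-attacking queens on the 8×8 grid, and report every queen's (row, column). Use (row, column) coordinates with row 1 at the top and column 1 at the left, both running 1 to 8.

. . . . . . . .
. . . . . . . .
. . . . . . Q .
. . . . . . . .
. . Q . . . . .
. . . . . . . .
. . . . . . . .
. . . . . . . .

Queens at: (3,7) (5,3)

Row 1: attacked by (3,7)→{5,7}; (5,3)→{3,7}. Safe: 1, 2, 4, 6, 8. Place at column 2.
Row 2: attacked by (1,2)→{1,2,3}; (3,7)→{6,7,8}; (5,3)→{3,6}. Safe: 4, 5. Place at column 5.
Row 4: attacked by (1,2)→{2,5}; (2,5)→{3,5,7}; (3,7)→{6,7,8}; (5,3)→{2,3,4}. Safe: 1. Place at column 1.
Row 6: attacked by (1,2)→{2,7}; (2,5)→{1,5}; (3,7)→{4,7}; (4,1)→{1,3}; (5,3)→{2,3,4}. Safe: 6, 8. Place at column 8.
Row 7: attacked by (1,2)→{2,8}; (2,5)→{5}; (3,7)→{3,7}; (4,1)→{1,4}; (5,3)→{1,3,5}; (6,8)→{7,8}. Safe: 6. Place at column 6.
Row 8: attacked by (1,2)→{2}; (2,5)→{5}; (3,7)→{2,7}; (4,1)→{1,5}; (5,3)→{3,6}; (6,8)→{6,8}; (7,6)→{5,6,7}. Safe: 4. Place at column 4.
Columns [2, 5, 7, 1, 3, 8, 6, 4], r−c [-1, -3, -4, 3, 2, -2, 1, 4], r+c [3, 7, 10, 5, 8, 14, 13, 12] are all distinct, so no two queens attack.

(1,2) (2,5) (3,7) (4,1) (5,3) (6,8) (7,6) (8,4)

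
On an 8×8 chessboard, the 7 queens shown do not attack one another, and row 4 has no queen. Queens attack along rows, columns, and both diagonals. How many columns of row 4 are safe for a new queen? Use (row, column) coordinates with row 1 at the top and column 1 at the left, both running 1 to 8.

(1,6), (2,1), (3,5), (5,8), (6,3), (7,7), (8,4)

1

(1,6) attacks row 4 at column 6 and diagonals 3.
(2,1) attacks row 4 at column 1 and diagonals 3.
(3,5) attacks row 4 at column 5 and diagonals 4, 6.
(5,8) attacks row 4 at column 8 and diagonals 7.
(6,3) attacks row 4 at column 3 and diagonals 1, 5.
(7,7) attacks row 4 at column 7 and diagonals 4.
(8,4) attacks row 4 at column 4 and diagonals 8.
Attacked columns: {1, 3, 4, 5, 6, 7, 8}. Safe: {2}.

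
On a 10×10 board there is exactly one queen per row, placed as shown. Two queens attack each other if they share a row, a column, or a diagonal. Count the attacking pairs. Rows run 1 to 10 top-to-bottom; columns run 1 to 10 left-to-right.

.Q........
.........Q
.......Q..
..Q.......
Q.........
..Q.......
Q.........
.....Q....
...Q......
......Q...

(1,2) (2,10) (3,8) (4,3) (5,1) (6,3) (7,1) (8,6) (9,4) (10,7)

Same column: (4,3)–(6,3) (column 3); (5,1)–(7,1) (column 1).
Same diagonal: (6,3)–(10,7) (|6−10| = |3−7| = 4).
Total attacking pairs: 3.

3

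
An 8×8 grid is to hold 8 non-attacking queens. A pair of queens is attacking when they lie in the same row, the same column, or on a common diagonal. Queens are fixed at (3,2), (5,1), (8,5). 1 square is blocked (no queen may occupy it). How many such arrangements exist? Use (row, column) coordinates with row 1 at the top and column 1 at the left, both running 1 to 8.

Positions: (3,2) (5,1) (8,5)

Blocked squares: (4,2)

Branch on row 1: col 3 → 1; col 6 → 0; col 7 → 0; col 8 → 0.
Sum: 1 + 0 + 0 + 0 = 1.

1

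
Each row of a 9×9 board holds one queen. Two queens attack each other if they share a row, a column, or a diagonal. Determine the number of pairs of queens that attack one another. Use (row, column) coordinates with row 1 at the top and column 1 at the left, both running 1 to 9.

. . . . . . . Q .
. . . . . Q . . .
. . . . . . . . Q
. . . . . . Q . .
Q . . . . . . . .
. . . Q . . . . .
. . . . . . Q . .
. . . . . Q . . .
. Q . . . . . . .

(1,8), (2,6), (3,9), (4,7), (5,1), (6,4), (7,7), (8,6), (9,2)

5

Same column: (2,6)–(8,6) (column 6); (4,7)–(7,7) (column 7).
Same diagonal: (4,7)–(9,2) (|4−9| = |7−2| = 5); (6,4)–(8,6) (|6−8| = |4−6| = 2); (7,7)–(8,6) (|7−8| = |7−6| = 1).
Total attacking pairs: 5.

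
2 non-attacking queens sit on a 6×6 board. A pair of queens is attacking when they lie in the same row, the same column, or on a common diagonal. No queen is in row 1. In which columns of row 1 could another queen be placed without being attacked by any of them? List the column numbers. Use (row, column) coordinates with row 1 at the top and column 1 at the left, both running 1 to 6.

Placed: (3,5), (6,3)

columns 1, 2, 4, 6

(3,5) attacks row 1 at column 5 and diagonals 3.
(6,3) attacks row 1 at column 3.
Attacked columns: {3, 5}. Safe: {1, 2, 4, 6}.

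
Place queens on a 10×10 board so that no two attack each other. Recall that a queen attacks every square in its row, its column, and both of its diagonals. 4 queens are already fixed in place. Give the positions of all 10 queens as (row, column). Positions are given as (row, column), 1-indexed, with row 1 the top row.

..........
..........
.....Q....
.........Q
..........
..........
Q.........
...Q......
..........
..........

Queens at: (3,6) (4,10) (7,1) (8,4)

(1,3) (2,9) (3,6) (4,10) (5,2) (6,7) (7,1) (8,4) (9,8) (10,5)

Row 1: attacked by (3,6)→{4,6,8}; (4,10)→{7,10}; (7,1)→{1,7}; (8,4)→{4}. Safe: 2, 3, 5, 9. Place at column 3.
Row 2: attacked by (1,3)→{2,3,4}; (3,6)→{5,6,7}; (4,10)→{8,10}; (7,1)→{1,6}; (8,4)→{4,10}. Safe: 9. Place at column 9.
Row 5: attacked by (1,3)→{3,7}; (2,9)→{6,9}; (3,6)→{4,6,8}; (4,10)→{9,10}; (7,1)→{1,3}; (8,4)→{1,4,7}. Safe: 2, 5. Place at column 2.
Row 6: attacked by (1,3)→{3,8}; (2,9)→{5,9}; (3,6)→{3,6,9}; (4,10)→{8,10}; (5,2)→{1,2,3}; (7,1)→{1,2}; (8,4)→{2,4,6}. Safe: 7. Place at column 7.
Row 9: attacked by (1,3)→{3}; (2,9)→{2,9}; (3,6)→{6}; (4,10)→{5,10}; (5,2)→{2,6}; (6,7)→{4,7,10}; (7,1)→{1,3}; (8,4)→{3,4,5}. Safe: 8. Place at column 8.
Row 10: attacked by (1,3)→{3}; (2,9)→{1,9}; (3,6)→{6}; (4,10)→{4,10}; (5,2)→{2,7}; (6,7)→{3,7}; (7,1)→{1,4}; (8,4)→{2,4,6}; (9,8)→{7,8,9}. Safe: 5. Place at column 5.
Columns [3, 9, 6, 10, 2, 7, 1, 4, 8, 5], r−c [-2, -7, -3, -6, 3, -1, 6, 4, 1, 5], r+c [4, 11, 9, 14, 7, 13, 8, 12, 17, 15] are all distinct, so no two queens attack.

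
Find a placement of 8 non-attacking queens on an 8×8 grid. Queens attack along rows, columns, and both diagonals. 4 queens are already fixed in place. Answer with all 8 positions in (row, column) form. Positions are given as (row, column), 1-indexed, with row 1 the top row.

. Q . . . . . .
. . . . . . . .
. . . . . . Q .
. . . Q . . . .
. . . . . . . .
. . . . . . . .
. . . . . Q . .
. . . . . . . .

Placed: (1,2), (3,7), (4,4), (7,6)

Row 2: attacked by (1,2)→{1,2,3}; (3,7)→{6,7,8}; (4,4)→{2,4,6}; (7,6)→{1,6}. Safe: 5. Place at column 5.
Row 5: attacked by (1,2)→{2,6}; (2,5)→{2,5,8}; (3,7)→{5,7}; (4,4)→{3,4,5}; (7,6)→{4,6,8}. Safe: 1. Place at column 1.
Row 6: attacked by (1,2)→{2,7}; (2,5)→{1,5}; (3,7)→{4,7}; (4,4)→{2,4,6}; (5,1)→{1,2}; (7,6)→{5,6,7}. Safe: 3, 8. Place at column 8.
Row 8: attacked by (1,2)→{2}; (2,5)→{5}; (3,7)→{2,7}; (4,4)→{4,8}; (5,1)→{1,4}; (6,8)→{6,8}; (7,6)→{5,6,7}. Safe: 3. Place at column 3.
Columns [2, 5, 7, 4, 1, 8, 6, 3], r−c [-1, -3, -4, 0, 4, -2, 1, 5], r+c [3, 7, 10, 8, 6, 14, 13, 11] are all distinct, so no two queens attack.

(1,2) (2,5) (3,7) (4,4) (5,1) (6,8) (7,6) (8,3)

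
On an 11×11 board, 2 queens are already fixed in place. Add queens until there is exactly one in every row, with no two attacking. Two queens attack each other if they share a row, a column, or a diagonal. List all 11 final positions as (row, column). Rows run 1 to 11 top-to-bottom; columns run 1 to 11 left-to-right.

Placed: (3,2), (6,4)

(1,3) (2,11) (3,2) (4,5) (5,9) (6,4) (7,10) (8,8) (9,6) (10,1) (11,7)

Row 1: attacked by (3,2)→{2,4}; (6,4)→{4,9}. Safe: 1, 3, 5, 6, 7, 8, 10, 11. Place at column 3.
Row 2: attacked by (1,3)→{2,3,4}; (3,2)→{1,2,3}; (6,4)→{4,8}. Safe: 5, 6, 7, 9, 10, 11. Place at column 11.
Row 4: attacked by (1,3)→{3,6}; (2,11)→{9,11}; (3,2)→{1,2,3}; (6,4)→{2,4,6}. Safe: 5, 7, 8, 10. Place at column 5.
Row 5: attacked by (1,3)→{3,7}; (2,11)→{8,11}; (3,2)→{2,4}; (4,5)→{4,5,6}; (6,4)→{3,4,5}. Safe: 1, 9, 10. Place at column 9.
Row 7: attacked by (1,3)→{3,9}; (2,11)→{6,11}; (3,2)→{2,6}; (4,5)→{2,5,8}; (5,9)→{7,9,11}; (6,4)→{3,4,5}. Safe: 1, 10. Place at column 10.
Row 8: attacked by (1,3)→{3,10}; (2,11)→{5,11}; (3,2)→{2,7}; (4,5)→{1,5,9}; (5,9)→{6,9}; (6,4)→{2,4,6}; (7,10)→{9,10,11}. Safe: 8. Place at column 8.
Row 9: attacked by (1,3)→{3,11}; (2,11)→{4,11}; (3,2)→{2,8}; (4,5)→{5,10}; (5,9)→{5,9}; (6,4)→{1,4,7}; (7,10)→{8,10}; (8,8)→{7,8,9}. Safe: 6. Place at column 6.
Row 10: attacked by (1,3)→{3}; (2,11)→{3,11}; (3,2)→{2,9}; (4,5)→{5,11}; (5,9)→{4,9}; (6,4)→{4,8}; (7,10)→{7,10}; (8,8)→{6,8,10}; (9,6)→{5,6,7}. Safe: 1. Place at column 1.
Row 11: attacked by (1,3)→{3}; (2,11)→{2,11}; (3,2)→{2,10}; (4,5)→{5}; (5,9)→{3,9}; (6,4)→{4,9}; (7,10)→{6,10}; (8,8)→{5,8,11}; (9,6)→{4,6,8}; (10,1)→{1,2}. Safe: 7. Place at column 7.
Columns [3, 11, 2, 5, 9, 4, 10, 8, 6, 1, 7], r−c [-2, -9, 1, -1, -4, 2, -3, 0, 3, 9, 4], r+c [4, 13, 5, 9, 14, 10, 17, 16, 15, 11, 18] are all distinct, so no two queens attack.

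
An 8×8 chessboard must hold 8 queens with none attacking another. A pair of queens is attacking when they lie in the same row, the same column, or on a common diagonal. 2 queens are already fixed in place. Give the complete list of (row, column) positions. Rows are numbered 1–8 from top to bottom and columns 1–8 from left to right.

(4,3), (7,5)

(1,4) (2,6) (3,8) (4,3) (5,1) (6,7) (7,5) (8,2)

Row 1: attacked by (4,3)→{3,6}; (7,5)→{5}. Safe: 1, 2, 4, 7, 8. Place at column 4.
Row 2: attacked by (1,4)→{3,4,5}; (4,3)→{1,3,5}; (7,5)→{5}. Safe: 2, 6, 7, 8. Place at column 6.
Row 3: attacked by (1,4)→{2,4,6}; (2,6)→{5,6,7}; (4,3)→{2,3,4}; (7,5)→{1,5}. Safe: 8. Place at column 8.
Row 5: attacked by (1,4)→{4,8}; (2,6)→{3,6}; (3,8)→{6,8}; (4,3)→{2,3,4}; (7,5)→{3,5,7}. Safe: 1. Place at column 1.
Row 6: attacked by (1,4)→{4}; (2,6)→{2,6}; (3,8)→{5,8}; (4,3)→{1,3,5}; (5,1)→{1,2}; (7,5)→{4,5,6}. Safe: 7. Place at column 7.
Row 8: attacked by (1,4)→{4}; (2,6)→{6}; (3,8)→{3,8}; (4,3)→{3,7}; (5,1)→{1,4}; (6,7)→{5,7}; (7,5)→{4,5,6}. Safe: 2. Place at column 2.
Columns [4, 6, 8, 3, 1, 7, 5, 2], r−c [-3, -4, -5, 1, 4, -1, 2, 6], r+c [5, 8, 11, 7, 6, 13, 12, 10] are all distinct, so no two queens attack.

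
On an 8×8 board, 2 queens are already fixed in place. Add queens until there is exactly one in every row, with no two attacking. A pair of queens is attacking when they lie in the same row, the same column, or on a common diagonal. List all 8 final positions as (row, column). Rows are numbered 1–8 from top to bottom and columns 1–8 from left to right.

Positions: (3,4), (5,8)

Row 1: attacked by (3,4)→{2,4,6}; (5,8)→{4,8}. Safe: 1, 3, 5, 7. Place at column 1.
Row 2: attacked by (1,1)→{1,2}; (3,4)→{3,4,5}; (5,8)→{5,8}. Safe: 6, 7. Place at column 7.
Row 4: attacked by (1,1)→{1,4}; (2,7)→{5,7}; (3,4)→{3,4,5}; (5,8)→{7,8}. Safe: 2, 6. Place at column 6.
Row 6: attacked by (1,1)→{1,6}; (2,7)→{3,7}; (3,4)→{1,4,7}; (4,6)→{4,6,8}; (5,8)→{7,8}. Safe: 2, 5. Place at column 2.
Row 7: attacked by (1,1)→{1,7}; (2,7)→{2,7}; (3,4)→{4,8}; (4,6)→{3,6}; (5,8)→{6,8}; (6,2)→{1,2,3}. Safe: 5. Place at column 5.
Row 8: attacked by (1,1)→{1,8}; (2,7)→{1,7}; (3,4)→{4}; (4,6)→{2,6}; (5,8)→{5,8}; (6,2)→{2,4}; (7,5)→{4,5,6}. Safe: 3. Place at column 3.
Columns [1, 7, 4, 6, 8, 2, 5, 3], r−c [0, -5, -1, -2, -3, 4, 2, 5], r+c [2, 9, 7, 10, 13, 8, 12, 11] are all distinct, so no two queens attack.

(1,1) (2,7) (3,4) (4,6) (5,8) (6,2) (7,5) (8,3)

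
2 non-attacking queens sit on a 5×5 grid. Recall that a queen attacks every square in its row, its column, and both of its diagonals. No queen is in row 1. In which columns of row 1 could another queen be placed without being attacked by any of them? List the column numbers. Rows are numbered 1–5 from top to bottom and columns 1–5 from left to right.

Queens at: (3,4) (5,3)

columns 1, 5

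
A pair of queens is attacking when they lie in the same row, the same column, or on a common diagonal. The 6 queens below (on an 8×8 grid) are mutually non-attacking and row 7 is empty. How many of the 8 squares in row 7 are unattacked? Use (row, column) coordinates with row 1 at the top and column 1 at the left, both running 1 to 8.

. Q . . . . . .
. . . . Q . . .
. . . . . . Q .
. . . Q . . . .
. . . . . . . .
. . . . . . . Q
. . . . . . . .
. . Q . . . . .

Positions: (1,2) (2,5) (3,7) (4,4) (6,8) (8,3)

1

(1,2) attacks row 7 at column 2 and diagonals 8.
(2,5) attacks row 7 at column 5.
(3,7) attacks row 7 at column 7 and diagonals 3.
(4,4) attacks row 7 at column 4 and diagonals 1, 7.
(6,8) attacks row 7 at column 8 and diagonals 7.
(8,3) attacks row 7 at column 3 and diagonals 2, 4.
Attacked columns: {1, 2, 3, 4, 5, 7, 8}. Safe: {6}.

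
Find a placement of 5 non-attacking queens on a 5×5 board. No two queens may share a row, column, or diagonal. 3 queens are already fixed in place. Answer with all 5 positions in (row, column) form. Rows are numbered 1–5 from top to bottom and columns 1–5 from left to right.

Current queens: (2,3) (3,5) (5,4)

(1,1) (2,3) (3,5) (4,2) (5,4)

Row 1: attacked by (2,3)→{2,3,4}; (3,5)→{3,5}; (5,4)→{4}. Safe: 1. Place at column 1.
Row 4: attacked by (1,1)→{1,4}; (2,3)→{1,3,5}; (3,5)→{4,5}; (5,4)→{3,4,5}. Safe: 2. Place at column 2.
Columns [1, 3, 5, 2, 4], r−c [0, -1, -2, 2, 1], r+c [2, 5, 8, 6, 9] are all distinct, so no two queens attack.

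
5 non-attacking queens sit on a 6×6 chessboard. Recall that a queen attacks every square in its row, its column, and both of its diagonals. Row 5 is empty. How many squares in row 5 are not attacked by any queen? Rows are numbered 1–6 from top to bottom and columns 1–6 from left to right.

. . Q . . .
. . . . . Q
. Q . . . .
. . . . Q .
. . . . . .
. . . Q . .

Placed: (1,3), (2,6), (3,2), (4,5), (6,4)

(1,3) attacks row 5 at column 3.
(2,6) attacks row 5 at column 6 and diagonals 3.
(3,2) attacks row 5 at column 2 and diagonals 4.
(4,5) attacks row 5 at column 5 and diagonals 4, 6.
(6,4) attacks row 5 at column 4 and diagonals 3, 5.
Attacked columns: {2, 3, 4, 5, 6}. Safe: {1}.

1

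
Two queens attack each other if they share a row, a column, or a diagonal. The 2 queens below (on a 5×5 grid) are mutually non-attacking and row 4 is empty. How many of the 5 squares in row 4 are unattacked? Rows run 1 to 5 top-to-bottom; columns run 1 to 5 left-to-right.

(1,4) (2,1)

(1,4) attacks row 4 at column 4 and diagonals 1.
(2,1) attacks row 4 at column 1 and diagonals 3.
Attacked columns: {1, 3, 4}. Safe: {2, 5}.

2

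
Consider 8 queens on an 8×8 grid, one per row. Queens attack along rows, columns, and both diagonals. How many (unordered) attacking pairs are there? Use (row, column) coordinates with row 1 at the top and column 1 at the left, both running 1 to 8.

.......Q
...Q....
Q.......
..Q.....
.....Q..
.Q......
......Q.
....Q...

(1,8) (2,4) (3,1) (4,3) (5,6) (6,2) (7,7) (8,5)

0

All columns are distinct and no two queens satisfy |Δrow| = |Δcol|, so no pair attacks.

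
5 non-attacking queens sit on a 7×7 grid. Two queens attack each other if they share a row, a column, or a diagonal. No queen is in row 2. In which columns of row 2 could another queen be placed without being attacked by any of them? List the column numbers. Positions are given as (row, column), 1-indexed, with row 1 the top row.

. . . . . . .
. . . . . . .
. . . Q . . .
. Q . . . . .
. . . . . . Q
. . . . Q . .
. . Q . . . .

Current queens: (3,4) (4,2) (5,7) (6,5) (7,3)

(3,4) attacks row 2 at column 4 and diagonals 3, 5.
(4,2) attacks row 2 at column 2 and diagonals 4.
(5,7) attacks row 2 at column 7 and diagonals 4.
(6,5) attacks row 2 at column 5 and diagonals 1.
(7,3) attacks row 2 at column 3.
Attacked columns: {1, 2, 3, 4, 5, 7}. Safe: {6}.

columns 6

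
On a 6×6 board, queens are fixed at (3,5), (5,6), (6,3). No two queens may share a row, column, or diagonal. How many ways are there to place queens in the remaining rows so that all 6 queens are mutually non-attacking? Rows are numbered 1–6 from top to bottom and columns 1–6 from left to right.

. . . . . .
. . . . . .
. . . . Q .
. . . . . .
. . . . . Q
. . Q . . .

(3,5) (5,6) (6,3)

1

Branch on row 1: col 1 → 0; col 4 → 1.
Sum: 0 + 1 = 1.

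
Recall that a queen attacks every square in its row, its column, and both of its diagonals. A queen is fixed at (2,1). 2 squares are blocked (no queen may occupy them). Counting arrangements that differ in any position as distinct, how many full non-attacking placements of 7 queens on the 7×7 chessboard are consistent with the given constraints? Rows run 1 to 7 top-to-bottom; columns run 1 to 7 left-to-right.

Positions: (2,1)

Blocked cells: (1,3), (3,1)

Branch on row 1: col 4 → 2; col 5 → 2; col 6 → 1; col 7 → 0.
Sum: 2 + 2 + 1 + 0 = 5.

5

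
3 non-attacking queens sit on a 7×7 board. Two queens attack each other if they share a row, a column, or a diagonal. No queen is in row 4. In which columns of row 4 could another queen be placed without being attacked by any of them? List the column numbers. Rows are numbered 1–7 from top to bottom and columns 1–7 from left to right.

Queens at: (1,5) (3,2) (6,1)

columns 4, 6, 7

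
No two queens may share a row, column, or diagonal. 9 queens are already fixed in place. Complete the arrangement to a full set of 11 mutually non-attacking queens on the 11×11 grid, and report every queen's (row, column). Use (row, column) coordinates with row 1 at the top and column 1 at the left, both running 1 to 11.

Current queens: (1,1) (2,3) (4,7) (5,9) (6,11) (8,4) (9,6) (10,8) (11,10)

(1,1) (2,3) (3,5) (4,7) (5,9) (6,11) (7,2) (8,4) (9,6) (10,8) (11,10)

Row 3: attacked by (1,1)→{1,3}; (2,3)→{2,3,4}; (4,7)→{6,7,8}; (5,9)→{7,9,11}; (6,11)→{8,11}; (8,4)→{4,9}; (9,6)→{6}; (10,8)→{1,8}; (11,10)→{2,10}. Safe: 5. Place at column 5.
Row 7: attacked by (1,1)→{1,7}; (2,3)→{3,8}; (3,5)→{1,5,9}; (4,7)→{4,7,10}; (5,9)→{7,9,11}; (6,11)→{10,11}; (8,4)→{3,4,5}; (9,6)→{4,6,8}; (10,8)→{5,8,11}; (11,10)→{6,10}. Safe: 2. Place at column 2.
Columns [1, 3, 5, 7, 9, 11, 2, 4, 6, 8, 10], r−c [0, -1, -2, -3, -4, -5, 5, 4, 3, 2, 1], r+c [2, 5, 8, 11, 14, 17, 9, 12, 15, 18, 21] are all distinct, so no two queens attack.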